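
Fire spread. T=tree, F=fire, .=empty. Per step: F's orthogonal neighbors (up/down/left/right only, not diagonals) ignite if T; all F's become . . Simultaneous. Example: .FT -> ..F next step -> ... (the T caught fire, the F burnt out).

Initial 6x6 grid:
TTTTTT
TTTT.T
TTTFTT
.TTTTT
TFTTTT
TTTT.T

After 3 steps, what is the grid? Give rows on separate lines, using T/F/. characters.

Step 1: 8 trees catch fire, 2 burn out
  TTTTTT
  TTTF.T
  TTF.FT
  .FTFTT
  F.FTTT
  TFTT.T
Step 2: 9 trees catch fire, 8 burn out
  TTTFTT
  TTF..T
  TF...F
  ..F.FT
  ...FTT
  F.FT.T
Step 3: 8 trees catch fire, 9 burn out
  TTF.FT
  TF...F
  F.....
  .....F
  ....FT
  ...F.T

TTF.FT
TF...F
F.....
.....F
....FT
...F.T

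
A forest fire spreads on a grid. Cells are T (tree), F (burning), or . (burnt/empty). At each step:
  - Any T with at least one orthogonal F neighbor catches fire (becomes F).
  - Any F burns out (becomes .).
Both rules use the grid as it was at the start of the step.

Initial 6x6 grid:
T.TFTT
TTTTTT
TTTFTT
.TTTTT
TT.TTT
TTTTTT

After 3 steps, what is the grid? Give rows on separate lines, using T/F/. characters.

Step 1: 6 trees catch fire, 2 burn out
  T.F.FT
  TTTFTT
  TTF.FT
  .TTFTT
  TT.TTT
  TTTTTT
Step 2: 8 trees catch fire, 6 burn out
  T....F
  TTF.FT
  TF...F
  .TF.FT
  TT.FTT
  TTTTTT
Step 3: 7 trees catch fire, 8 burn out
  T.....
  TF...F
  F.....
  .F...F
  TT..FT
  TTTFTT

T.....
TF...F
F.....
.F...F
TT..FT
TTTFTT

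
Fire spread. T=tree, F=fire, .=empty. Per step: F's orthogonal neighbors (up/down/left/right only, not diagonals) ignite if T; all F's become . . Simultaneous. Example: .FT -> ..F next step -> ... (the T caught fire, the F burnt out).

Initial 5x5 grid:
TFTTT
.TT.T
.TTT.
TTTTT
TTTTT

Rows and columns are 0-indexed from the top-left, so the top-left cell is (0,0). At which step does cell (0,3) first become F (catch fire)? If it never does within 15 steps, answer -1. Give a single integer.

Step 1: cell (0,3)='T' (+3 fires, +1 burnt)
Step 2: cell (0,3)='F' (+3 fires, +3 burnt)
  -> target ignites at step 2
Step 3: cell (0,3)='.' (+3 fires, +3 burnt)
Step 4: cell (0,3)='.' (+5 fires, +3 burnt)
Step 5: cell (0,3)='.' (+3 fires, +5 burnt)
Step 6: cell (0,3)='.' (+2 fires, +3 burnt)
Step 7: cell (0,3)='.' (+1 fires, +2 burnt)
Step 8: cell (0,3)='.' (+0 fires, +1 burnt)
  fire out at step 8

2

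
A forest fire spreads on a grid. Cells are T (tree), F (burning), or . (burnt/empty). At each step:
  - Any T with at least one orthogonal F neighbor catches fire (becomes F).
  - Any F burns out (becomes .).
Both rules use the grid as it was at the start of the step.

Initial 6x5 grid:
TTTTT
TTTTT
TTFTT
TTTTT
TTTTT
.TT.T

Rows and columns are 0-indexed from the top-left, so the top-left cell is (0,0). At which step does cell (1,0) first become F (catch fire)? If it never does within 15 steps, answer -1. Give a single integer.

Step 1: cell (1,0)='T' (+4 fires, +1 burnt)
Step 2: cell (1,0)='T' (+8 fires, +4 burnt)
Step 3: cell (1,0)='F' (+9 fires, +8 burnt)
  -> target ignites at step 3
Step 4: cell (1,0)='.' (+5 fires, +9 burnt)
Step 5: cell (1,0)='.' (+1 fires, +5 burnt)
Step 6: cell (1,0)='.' (+0 fires, +1 burnt)
  fire out at step 6

3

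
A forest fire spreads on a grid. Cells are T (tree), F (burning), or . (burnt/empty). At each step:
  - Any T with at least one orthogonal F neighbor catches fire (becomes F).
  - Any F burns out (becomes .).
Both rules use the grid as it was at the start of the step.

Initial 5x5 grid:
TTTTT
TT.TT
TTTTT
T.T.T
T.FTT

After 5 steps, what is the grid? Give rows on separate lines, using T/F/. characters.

Step 1: 2 trees catch fire, 1 burn out
  TTTTT
  TT.TT
  TTTTT
  T.F.T
  T..FT
Step 2: 2 trees catch fire, 2 burn out
  TTTTT
  TT.TT
  TTFTT
  T...T
  T...F
Step 3: 3 trees catch fire, 2 burn out
  TTTTT
  TT.TT
  TF.FT
  T...F
  T....
Step 4: 4 trees catch fire, 3 burn out
  TTTTT
  TF.FT
  F...F
  T....
  T....
Step 5: 5 trees catch fire, 4 burn out
  TFTFT
  F...F
  .....
  F....
  T....

TFTFT
F...F
.....
F....
T....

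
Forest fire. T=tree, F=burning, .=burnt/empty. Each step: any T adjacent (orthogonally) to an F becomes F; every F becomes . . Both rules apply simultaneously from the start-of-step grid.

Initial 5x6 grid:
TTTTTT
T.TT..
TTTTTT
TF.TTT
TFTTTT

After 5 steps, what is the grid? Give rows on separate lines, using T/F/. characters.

Step 1: 4 trees catch fire, 2 burn out
  TTTTTT
  T.TT..
  TFTTTT
  F..TTT
  F.FTTT
Step 2: 3 trees catch fire, 4 burn out
  TTTTTT
  T.TT..
  F.FTTT
  ...TTT
  ...FTT
Step 3: 5 trees catch fire, 3 burn out
  TTTTTT
  F.FT..
  ...FTT
  ...FTT
  ....FT
Step 4: 6 trees catch fire, 5 burn out
  FTFTTT
  ...F..
  ....FT
  ....FT
  .....F
Step 5: 4 trees catch fire, 6 burn out
  .F.FTT
  ......
  .....F
  .....F
  ......

.F.FTT
......
.....F
.....F
......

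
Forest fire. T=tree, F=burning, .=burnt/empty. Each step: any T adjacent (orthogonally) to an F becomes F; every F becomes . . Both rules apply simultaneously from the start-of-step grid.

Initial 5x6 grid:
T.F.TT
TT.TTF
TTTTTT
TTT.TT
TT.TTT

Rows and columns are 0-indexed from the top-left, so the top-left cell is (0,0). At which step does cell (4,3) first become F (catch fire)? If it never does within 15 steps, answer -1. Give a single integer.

Step 1: cell (4,3)='T' (+3 fires, +2 burnt)
Step 2: cell (4,3)='T' (+4 fires, +3 burnt)
Step 3: cell (4,3)='T' (+3 fires, +4 burnt)
Step 4: cell (4,3)='T' (+2 fires, +3 burnt)
Step 5: cell (4,3)='F' (+3 fires, +2 burnt)
  -> target ignites at step 5
Step 6: cell (4,3)='.' (+3 fires, +3 burnt)
Step 7: cell (4,3)='.' (+3 fires, +3 burnt)
Step 8: cell (4,3)='.' (+2 fires, +3 burnt)
Step 9: cell (4,3)='.' (+0 fires, +2 burnt)
  fire out at step 9

5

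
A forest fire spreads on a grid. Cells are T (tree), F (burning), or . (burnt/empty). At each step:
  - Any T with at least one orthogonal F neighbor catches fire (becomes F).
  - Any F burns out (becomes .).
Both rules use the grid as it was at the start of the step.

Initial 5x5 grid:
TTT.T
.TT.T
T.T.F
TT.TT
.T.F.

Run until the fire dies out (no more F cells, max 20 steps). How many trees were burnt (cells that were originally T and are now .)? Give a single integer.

Answer: 4

Derivation:
Step 1: +3 fires, +2 burnt (F count now 3)
Step 2: +1 fires, +3 burnt (F count now 1)
Step 3: +0 fires, +1 burnt (F count now 0)
Fire out after step 3
Initially T: 14, now '.': 15
Total burnt (originally-T cells now '.'): 4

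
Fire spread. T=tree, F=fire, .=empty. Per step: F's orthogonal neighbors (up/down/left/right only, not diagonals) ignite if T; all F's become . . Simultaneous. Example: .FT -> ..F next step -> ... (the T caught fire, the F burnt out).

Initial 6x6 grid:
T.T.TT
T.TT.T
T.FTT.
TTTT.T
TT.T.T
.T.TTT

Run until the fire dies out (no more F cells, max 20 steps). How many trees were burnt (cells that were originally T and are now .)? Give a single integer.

Step 1: +3 fires, +1 burnt (F count now 3)
Step 2: +5 fires, +3 burnt (F count now 5)
Step 3: +3 fires, +5 burnt (F count now 3)
Step 4: +4 fires, +3 burnt (F count now 4)
Step 5: +2 fires, +4 burnt (F count now 2)
Step 6: +2 fires, +2 burnt (F count now 2)
Step 7: +1 fires, +2 burnt (F count now 1)
Step 8: +1 fires, +1 burnt (F count now 1)
Step 9: +0 fires, +1 burnt (F count now 0)
Fire out after step 9
Initially T: 24, now '.': 33
Total burnt (originally-T cells now '.'): 21

Answer: 21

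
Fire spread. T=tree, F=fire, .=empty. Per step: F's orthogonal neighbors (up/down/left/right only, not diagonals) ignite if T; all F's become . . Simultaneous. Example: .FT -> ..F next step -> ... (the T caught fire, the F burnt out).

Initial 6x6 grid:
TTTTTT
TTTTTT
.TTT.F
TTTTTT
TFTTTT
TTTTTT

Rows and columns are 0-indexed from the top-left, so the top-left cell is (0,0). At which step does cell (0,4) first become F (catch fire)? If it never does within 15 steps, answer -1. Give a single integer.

Step 1: cell (0,4)='T' (+6 fires, +2 burnt)
Step 2: cell (0,4)='T' (+10 fires, +6 burnt)
Step 3: cell (0,4)='F' (+8 fires, +10 burnt)
  -> target ignites at step 3
Step 4: cell (0,4)='.' (+6 fires, +8 burnt)
Step 5: cell (0,4)='.' (+2 fires, +6 burnt)
Step 6: cell (0,4)='.' (+0 fires, +2 burnt)
  fire out at step 6

3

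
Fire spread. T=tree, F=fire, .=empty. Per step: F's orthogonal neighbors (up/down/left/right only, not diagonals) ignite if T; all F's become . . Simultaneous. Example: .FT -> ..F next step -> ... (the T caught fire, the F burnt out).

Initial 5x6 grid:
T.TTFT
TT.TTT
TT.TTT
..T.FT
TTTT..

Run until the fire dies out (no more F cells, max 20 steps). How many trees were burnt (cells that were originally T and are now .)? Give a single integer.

Answer: 10

Derivation:
Step 1: +5 fires, +2 burnt (F count now 5)
Step 2: +5 fires, +5 burnt (F count now 5)
Step 3: +0 fires, +5 burnt (F count now 0)
Fire out after step 3
Initially T: 20, now '.': 20
Total burnt (originally-T cells now '.'): 10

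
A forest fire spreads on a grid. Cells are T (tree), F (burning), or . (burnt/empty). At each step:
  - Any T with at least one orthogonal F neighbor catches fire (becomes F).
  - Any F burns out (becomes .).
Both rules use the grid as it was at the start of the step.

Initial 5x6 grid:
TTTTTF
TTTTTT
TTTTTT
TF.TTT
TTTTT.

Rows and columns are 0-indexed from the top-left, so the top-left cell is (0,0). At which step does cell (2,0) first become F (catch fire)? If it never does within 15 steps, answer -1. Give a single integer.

Step 1: cell (2,0)='T' (+5 fires, +2 burnt)
Step 2: cell (2,0)='F' (+8 fires, +5 burnt)
  -> target ignites at step 2
Step 3: cell (2,0)='.' (+9 fires, +8 burnt)
Step 4: cell (2,0)='.' (+4 fires, +9 burnt)
Step 5: cell (2,0)='.' (+0 fires, +4 burnt)
  fire out at step 5

2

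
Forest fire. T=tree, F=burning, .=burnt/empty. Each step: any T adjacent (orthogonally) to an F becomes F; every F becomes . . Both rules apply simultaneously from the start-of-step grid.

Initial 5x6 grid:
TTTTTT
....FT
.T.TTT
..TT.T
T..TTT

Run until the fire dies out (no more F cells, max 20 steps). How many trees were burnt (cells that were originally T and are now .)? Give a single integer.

Step 1: +3 fires, +1 burnt (F count now 3)
Step 2: +4 fires, +3 burnt (F count now 4)
Step 3: +3 fires, +4 burnt (F count now 3)
Step 4: +4 fires, +3 burnt (F count now 4)
Step 5: +2 fires, +4 burnt (F count now 2)
Step 6: +0 fires, +2 burnt (F count now 0)
Fire out after step 6
Initially T: 18, now '.': 28
Total burnt (originally-T cells now '.'): 16

Answer: 16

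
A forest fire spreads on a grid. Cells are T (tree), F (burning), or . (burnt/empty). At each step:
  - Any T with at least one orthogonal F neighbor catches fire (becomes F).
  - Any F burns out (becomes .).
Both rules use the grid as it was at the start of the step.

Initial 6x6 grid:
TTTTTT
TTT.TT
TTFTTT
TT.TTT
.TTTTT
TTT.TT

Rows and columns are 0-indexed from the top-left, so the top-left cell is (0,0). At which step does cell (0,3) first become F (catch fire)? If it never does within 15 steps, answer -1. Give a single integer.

Step 1: cell (0,3)='T' (+3 fires, +1 burnt)
Step 2: cell (0,3)='T' (+6 fires, +3 burnt)
Step 3: cell (0,3)='F' (+9 fires, +6 burnt)
  -> target ignites at step 3
Step 4: cell (0,3)='.' (+7 fires, +9 burnt)
Step 5: cell (0,3)='.' (+5 fires, +7 burnt)
Step 6: cell (0,3)='.' (+1 fires, +5 burnt)
Step 7: cell (0,3)='.' (+0 fires, +1 burnt)
  fire out at step 7

3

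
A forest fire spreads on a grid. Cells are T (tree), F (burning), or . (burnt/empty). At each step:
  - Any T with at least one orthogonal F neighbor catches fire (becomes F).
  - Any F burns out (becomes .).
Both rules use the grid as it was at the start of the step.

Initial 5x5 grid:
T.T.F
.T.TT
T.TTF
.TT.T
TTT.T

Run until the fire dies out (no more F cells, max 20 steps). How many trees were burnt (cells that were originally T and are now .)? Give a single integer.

Step 1: +3 fires, +2 burnt (F count now 3)
Step 2: +3 fires, +3 burnt (F count now 3)
Step 3: +1 fires, +3 burnt (F count now 1)
Step 4: +2 fires, +1 burnt (F count now 2)
Step 5: +1 fires, +2 burnt (F count now 1)
Step 6: +1 fires, +1 burnt (F count now 1)
Step 7: +0 fires, +1 burnt (F count now 0)
Fire out after step 7
Initially T: 15, now '.': 21
Total burnt (originally-T cells now '.'): 11

Answer: 11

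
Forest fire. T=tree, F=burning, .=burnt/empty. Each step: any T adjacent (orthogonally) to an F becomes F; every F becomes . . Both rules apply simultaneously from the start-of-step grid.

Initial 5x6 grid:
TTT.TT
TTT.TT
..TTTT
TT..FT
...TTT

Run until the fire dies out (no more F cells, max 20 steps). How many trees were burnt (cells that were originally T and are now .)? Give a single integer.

Answer: 18

Derivation:
Step 1: +3 fires, +1 burnt (F count now 3)
Step 2: +5 fires, +3 burnt (F count now 5)
Step 3: +3 fires, +5 burnt (F count now 3)
Step 4: +2 fires, +3 burnt (F count now 2)
Step 5: +2 fires, +2 burnt (F count now 2)
Step 6: +2 fires, +2 burnt (F count now 2)
Step 7: +1 fires, +2 burnt (F count now 1)
Step 8: +0 fires, +1 burnt (F count now 0)
Fire out after step 8
Initially T: 20, now '.': 28
Total burnt (originally-T cells now '.'): 18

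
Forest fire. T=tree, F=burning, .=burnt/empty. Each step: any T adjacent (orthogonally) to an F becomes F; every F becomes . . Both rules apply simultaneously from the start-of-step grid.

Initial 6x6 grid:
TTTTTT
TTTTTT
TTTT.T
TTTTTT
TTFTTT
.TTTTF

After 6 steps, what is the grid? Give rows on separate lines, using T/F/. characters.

Step 1: 6 trees catch fire, 2 burn out
  TTTTTT
  TTTTTT
  TTTT.T
  TTFTTT
  TF.FTF
  .TFTF.
Step 2: 8 trees catch fire, 6 burn out
  TTTTTT
  TTTTTT
  TTFT.T
  TF.FTF
  F...F.
  .F.F..
Step 3: 6 trees catch fire, 8 burn out
  TTTTTT
  TTFTTT
  TF.F.F
  F...F.
  ......
  ......
Step 4: 5 trees catch fire, 6 burn out
  TTFTTT
  TF.FTF
  F.....
  ......
  ......
  ......
Step 5: 5 trees catch fire, 5 burn out
  TF.FTF
  F...F.
  ......
  ......
  ......
  ......
Step 6: 2 trees catch fire, 5 burn out
  F...F.
  ......
  ......
  ......
  ......
  ......

F...F.
......
......
......
......
......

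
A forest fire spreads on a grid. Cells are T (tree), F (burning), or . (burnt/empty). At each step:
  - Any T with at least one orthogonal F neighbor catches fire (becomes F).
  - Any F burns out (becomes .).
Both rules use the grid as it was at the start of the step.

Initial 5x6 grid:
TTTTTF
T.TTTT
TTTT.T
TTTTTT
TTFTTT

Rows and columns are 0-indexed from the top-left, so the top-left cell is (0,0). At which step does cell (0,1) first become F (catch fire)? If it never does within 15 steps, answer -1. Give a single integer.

Step 1: cell (0,1)='T' (+5 fires, +2 burnt)
Step 2: cell (0,1)='T' (+8 fires, +5 burnt)
Step 3: cell (0,1)='T' (+9 fires, +8 burnt)
Step 4: cell (0,1)='F' (+2 fires, +9 burnt)
  -> target ignites at step 4
Step 5: cell (0,1)='.' (+2 fires, +2 burnt)
Step 6: cell (0,1)='.' (+0 fires, +2 burnt)
  fire out at step 6

4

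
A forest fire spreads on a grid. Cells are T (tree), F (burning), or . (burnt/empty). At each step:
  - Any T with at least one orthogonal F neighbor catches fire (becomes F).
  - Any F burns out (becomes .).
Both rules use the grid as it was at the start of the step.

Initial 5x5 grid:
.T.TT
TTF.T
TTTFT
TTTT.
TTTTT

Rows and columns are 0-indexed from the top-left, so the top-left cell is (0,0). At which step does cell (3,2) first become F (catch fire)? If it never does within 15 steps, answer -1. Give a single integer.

Step 1: cell (3,2)='T' (+4 fires, +2 burnt)
Step 2: cell (3,2)='F' (+6 fires, +4 burnt)
  -> target ignites at step 2
Step 3: cell (3,2)='.' (+5 fires, +6 burnt)
Step 4: cell (3,2)='.' (+3 fires, +5 burnt)
Step 5: cell (3,2)='.' (+1 fires, +3 burnt)
Step 6: cell (3,2)='.' (+0 fires, +1 burnt)
  fire out at step 6

2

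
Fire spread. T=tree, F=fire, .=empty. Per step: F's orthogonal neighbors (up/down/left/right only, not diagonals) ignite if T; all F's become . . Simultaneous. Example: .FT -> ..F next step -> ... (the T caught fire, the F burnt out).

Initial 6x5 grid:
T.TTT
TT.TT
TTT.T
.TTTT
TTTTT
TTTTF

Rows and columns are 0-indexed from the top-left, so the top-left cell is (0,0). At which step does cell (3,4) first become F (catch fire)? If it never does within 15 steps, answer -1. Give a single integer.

Step 1: cell (3,4)='T' (+2 fires, +1 burnt)
Step 2: cell (3,4)='F' (+3 fires, +2 burnt)
  -> target ignites at step 2
Step 3: cell (3,4)='.' (+4 fires, +3 burnt)
Step 4: cell (3,4)='.' (+4 fires, +4 burnt)
Step 5: cell (3,4)='.' (+5 fires, +4 burnt)
Step 6: cell (3,4)='.' (+2 fires, +5 burnt)
Step 7: cell (3,4)='.' (+3 fires, +2 burnt)
Step 8: cell (3,4)='.' (+1 fires, +3 burnt)
Step 9: cell (3,4)='.' (+1 fires, +1 burnt)
Step 10: cell (3,4)='.' (+0 fires, +1 burnt)
  fire out at step 10

2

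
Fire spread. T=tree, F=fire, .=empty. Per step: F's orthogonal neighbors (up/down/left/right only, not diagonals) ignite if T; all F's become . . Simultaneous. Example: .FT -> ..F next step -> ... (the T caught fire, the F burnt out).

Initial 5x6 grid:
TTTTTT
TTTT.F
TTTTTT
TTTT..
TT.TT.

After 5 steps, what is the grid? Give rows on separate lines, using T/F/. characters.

Step 1: 2 trees catch fire, 1 burn out
  TTTTTF
  TTTT..
  TTTTTF
  TTTT..
  TT.TT.
Step 2: 2 trees catch fire, 2 burn out
  TTTTF.
  TTTT..
  TTTTF.
  TTTT..
  TT.TT.
Step 3: 2 trees catch fire, 2 burn out
  TTTF..
  TTTT..
  TTTF..
  TTTT..
  TT.TT.
Step 4: 4 trees catch fire, 2 burn out
  TTF...
  TTTF..
  TTF...
  TTTF..
  TT.TT.
Step 5: 5 trees catch fire, 4 burn out
  TF....
  TTF...
  TF....
  TTF...
  TT.FT.

TF....
TTF...
TF....
TTF...
TT.FT.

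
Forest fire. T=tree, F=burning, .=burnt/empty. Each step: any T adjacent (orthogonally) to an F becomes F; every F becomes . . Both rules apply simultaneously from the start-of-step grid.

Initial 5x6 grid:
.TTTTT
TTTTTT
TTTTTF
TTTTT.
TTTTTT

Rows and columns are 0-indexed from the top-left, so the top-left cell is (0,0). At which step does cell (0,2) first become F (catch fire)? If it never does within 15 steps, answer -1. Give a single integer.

Step 1: cell (0,2)='T' (+2 fires, +1 burnt)
Step 2: cell (0,2)='T' (+4 fires, +2 burnt)
Step 3: cell (0,2)='T' (+5 fires, +4 burnt)
Step 4: cell (0,2)='T' (+6 fires, +5 burnt)
Step 5: cell (0,2)='F' (+5 fires, +6 burnt)
  -> target ignites at step 5
Step 6: cell (0,2)='.' (+4 fires, +5 burnt)
Step 7: cell (0,2)='.' (+1 fires, +4 burnt)
Step 8: cell (0,2)='.' (+0 fires, +1 burnt)
  fire out at step 8

5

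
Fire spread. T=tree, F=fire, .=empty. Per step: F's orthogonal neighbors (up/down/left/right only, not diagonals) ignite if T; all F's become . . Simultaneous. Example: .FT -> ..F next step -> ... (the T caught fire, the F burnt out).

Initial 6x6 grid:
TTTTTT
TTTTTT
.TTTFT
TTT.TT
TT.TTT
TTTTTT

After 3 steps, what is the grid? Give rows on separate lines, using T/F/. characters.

Step 1: 4 trees catch fire, 1 burn out
  TTTTTT
  TTTTFT
  .TTF.F
  TTT.FT
  TT.TTT
  TTTTTT
Step 2: 6 trees catch fire, 4 burn out
  TTTTFT
  TTTF.F
  .TF...
  TTT..F
  TT.TFT
  TTTTTT
Step 3: 8 trees catch fire, 6 burn out
  TTTF.F
  TTF...
  .F....
  TTF...
  TT.F.F
  TTTTFT

TTTF.F
TTF...
.F....
TTF...
TT.F.F
TTTTFT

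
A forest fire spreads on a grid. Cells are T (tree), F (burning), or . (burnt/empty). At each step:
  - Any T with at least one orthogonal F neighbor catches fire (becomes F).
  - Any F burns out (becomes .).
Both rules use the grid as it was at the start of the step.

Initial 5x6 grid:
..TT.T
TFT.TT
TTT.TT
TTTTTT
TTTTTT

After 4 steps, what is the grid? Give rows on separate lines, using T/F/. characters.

Step 1: 3 trees catch fire, 1 burn out
  ..TT.T
  F.F.TT
  TFT.TT
  TTTTTT
  TTTTTT
Step 2: 4 trees catch fire, 3 burn out
  ..FT.T
  ....TT
  F.F.TT
  TFTTTT
  TTTTTT
Step 3: 4 trees catch fire, 4 burn out
  ...F.T
  ....TT
  ....TT
  F.FTTT
  TFTTTT
Step 4: 3 trees catch fire, 4 burn out
  .....T
  ....TT
  ....TT
  ...FTT
  F.FTTT

.....T
....TT
....TT
...FTT
F.FTTT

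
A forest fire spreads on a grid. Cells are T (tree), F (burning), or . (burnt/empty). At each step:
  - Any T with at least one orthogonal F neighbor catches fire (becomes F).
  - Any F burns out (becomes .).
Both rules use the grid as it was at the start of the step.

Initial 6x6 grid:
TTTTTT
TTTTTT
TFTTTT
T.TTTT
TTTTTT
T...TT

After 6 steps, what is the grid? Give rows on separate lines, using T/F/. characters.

Step 1: 3 trees catch fire, 1 burn out
  TTTTTT
  TFTTTT
  F.FTTT
  T.TTTT
  TTTTTT
  T...TT
Step 2: 6 trees catch fire, 3 burn out
  TFTTTT
  F.FTTT
  ...FTT
  F.FTTT
  TTTTTT
  T...TT
Step 3: 7 trees catch fire, 6 burn out
  F.FTTT
  ...FTT
  ....FT
  ...FTT
  FTFTTT
  T...TT
Step 4: 7 trees catch fire, 7 burn out
  ...FTT
  ....FT
  .....F
  ....FT
  .F.FTT
  F...TT
Step 5: 4 trees catch fire, 7 burn out
  ....FT
  .....F
  ......
  .....F
  ....FT
  ....TT
Step 6: 3 trees catch fire, 4 burn out
  .....F
  ......
  ......
  ......
  .....F
  ....FT

.....F
......
......
......
.....F
....FT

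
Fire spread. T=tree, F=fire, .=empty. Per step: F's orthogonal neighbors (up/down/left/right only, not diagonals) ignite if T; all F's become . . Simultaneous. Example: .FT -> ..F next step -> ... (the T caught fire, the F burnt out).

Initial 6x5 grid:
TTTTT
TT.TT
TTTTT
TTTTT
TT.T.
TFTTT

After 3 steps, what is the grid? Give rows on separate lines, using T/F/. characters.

Step 1: 3 trees catch fire, 1 burn out
  TTTTT
  TT.TT
  TTTTT
  TTTTT
  TF.T.
  F.FTT
Step 2: 3 trees catch fire, 3 burn out
  TTTTT
  TT.TT
  TTTTT
  TFTTT
  F..T.
  ...FT
Step 3: 5 trees catch fire, 3 burn out
  TTTTT
  TT.TT
  TFTTT
  F.FTT
  ...F.
  ....F

TTTTT
TT.TT
TFTTT
F.FTT
...F.
....F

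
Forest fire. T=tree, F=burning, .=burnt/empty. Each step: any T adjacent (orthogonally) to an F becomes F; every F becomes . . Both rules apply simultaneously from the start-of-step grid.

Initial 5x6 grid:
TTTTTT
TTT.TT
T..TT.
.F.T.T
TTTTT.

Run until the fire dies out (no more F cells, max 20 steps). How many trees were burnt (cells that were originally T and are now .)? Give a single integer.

Step 1: +1 fires, +1 burnt (F count now 1)
Step 2: +2 fires, +1 burnt (F count now 2)
Step 3: +1 fires, +2 burnt (F count now 1)
Step 4: +2 fires, +1 burnt (F count now 2)
Step 5: +1 fires, +2 burnt (F count now 1)
Step 6: +1 fires, +1 burnt (F count now 1)
Step 7: +1 fires, +1 burnt (F count now 1)
Step 8: +2 fires, +1 burnt (F count now 2)
Step 9: +2 fires, +2 burnt (F count now 2)
Step 10: +1 fires, +2 burnt (F count now 1)
Step 11: +2 fires, +1 burnt (F count now 2)
Step 12: +2 fires, +2 burnt (F count now 2)
Step 13: +1 fires, +2 burnt (F count now 1)
Step 14: +1 fires, +1 burnt (F count now 1)
Step 15: +0 fires, +1 burnt (F count now 0)
Fire out after step 15
Initially T: 21, now '.': 29
Total burnt (originally-T cells now '.'): 20

Answer: 20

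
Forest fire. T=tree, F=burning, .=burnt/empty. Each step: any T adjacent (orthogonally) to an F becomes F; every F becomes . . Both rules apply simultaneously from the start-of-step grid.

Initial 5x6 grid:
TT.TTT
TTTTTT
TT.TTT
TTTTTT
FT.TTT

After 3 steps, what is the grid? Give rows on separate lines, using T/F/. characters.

Step 1: 2 trees catch fire, 1 burn out
  TT.TTT
  TTTTTT
  TT.TTT
  FTTTTT
  .F.TTT
Step 2: 2 trees catch fire, 2 burn out
  TT.TTT
  TTTTTT
  FT.TTT
  .FTTTT
  ...TTT
Step 3: 3 trees catch fire, 2 burn out
  TT.TTT
  FTTTTT
  .F.TTT
  ..FTTT
  ...TTT

TT.TTT
FTTTTT
.F.TTT
..FTTT
...TTT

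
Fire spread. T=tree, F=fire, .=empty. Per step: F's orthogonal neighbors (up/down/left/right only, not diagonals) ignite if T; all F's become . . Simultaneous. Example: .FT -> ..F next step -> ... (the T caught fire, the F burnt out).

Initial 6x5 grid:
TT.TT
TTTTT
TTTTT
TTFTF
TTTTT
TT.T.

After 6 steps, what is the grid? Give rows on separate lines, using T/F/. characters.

Step 1: 6 trees catch fire, 2 burn out
  TT.TT
  TTTTT
  TTFTF
  TF.F.
  TTFTF
  TT.T.
Step 2: 7 trees catch fire, 6 burn out
  TT.TT
  TTFTF
  TF.F.
  F....
  TF.F.
  TT.T.
Step 3: 7 trees catch fire, 7 burn out
  TT.TF
  TF.F.
  F....
  .....
  F....
  TF.F.
Step 4: 4 trees catch fire, 7 burn out
  TF.F.
  F....
  .....
  .....
  .....
  F....
Step 5: 1 trees catch fire, 4 burn out
  F....
  .....
  .....
  .....
  .....
  .....
Step 6: 0 trees catch fire, 1 burn out
  .....
  .....
  .....
  .....
  .....
  .....

.....
.....
.....
.....
.....
.....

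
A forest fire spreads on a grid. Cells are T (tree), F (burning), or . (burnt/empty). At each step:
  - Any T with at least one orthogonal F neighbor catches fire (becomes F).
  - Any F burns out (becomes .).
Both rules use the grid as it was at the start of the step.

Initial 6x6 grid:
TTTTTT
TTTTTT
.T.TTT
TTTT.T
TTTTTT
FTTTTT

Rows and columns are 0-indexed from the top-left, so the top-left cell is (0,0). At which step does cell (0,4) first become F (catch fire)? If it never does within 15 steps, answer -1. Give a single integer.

Step 1: cell (0,4)='T' (+2 fires, +1 burnt)
Step 2: cell (0,4)='T' (+3 fires, +2 burnt)
Step 3: cell (0,4)='T' (+3 fires, +3 burnt)
Step 4: cell (0,4)='T' (+4 fires, +3 burnt)
Step 5: cell (0,4)='T' (+4 fires, +4 burnt)
Step 6: cell (0,4)='T' (+5 fires, +4 burnt)
Step 7: cell (0,4)='T' (+5 fires, +5 burnt)
Step 8: cell (0,4)='T' (+3 fires, +5 burnt)
Step 9: cell (0,4)='F' (+2 fires, +3 burnt)
  -> target ignites at step 9
Step 10: cell (0,4)='.' (+1 fires, +2 burnt)
Step 11: cell (0,4)='.' (+0 fires, +1 burnt)
  fire out at step 11

9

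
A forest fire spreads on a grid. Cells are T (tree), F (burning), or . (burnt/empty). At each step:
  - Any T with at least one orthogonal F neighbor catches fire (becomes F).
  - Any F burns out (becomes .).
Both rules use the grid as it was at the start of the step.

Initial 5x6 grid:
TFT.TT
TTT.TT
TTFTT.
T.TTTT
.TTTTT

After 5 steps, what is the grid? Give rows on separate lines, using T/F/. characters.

Step 1: 7 trees catch fire, 2 burn out
  F.F.TT
  TFF.TT
  TF.FT.
  T.FTTT
  .TTTTT
Step 2: 5 trees catch fire, 7 burn out
  ....TT
  F...TT
  F...F.
  T..FTT
  .TFTTT
Step 3: 5 trees catch fire, 5 burn out
  ....TT
  ....FT
  ......
  F...FT
  .F.FTT
Step 4: 4 trees catch fire, 5 burn out
  ....FT
  .....F
  ......
  .....F
  ....FT
Step 5: 2 trees catch fire, 4 burn out
  .....F
  ......
  ......
  ......
  .....F

.....F
......
......
......
.....F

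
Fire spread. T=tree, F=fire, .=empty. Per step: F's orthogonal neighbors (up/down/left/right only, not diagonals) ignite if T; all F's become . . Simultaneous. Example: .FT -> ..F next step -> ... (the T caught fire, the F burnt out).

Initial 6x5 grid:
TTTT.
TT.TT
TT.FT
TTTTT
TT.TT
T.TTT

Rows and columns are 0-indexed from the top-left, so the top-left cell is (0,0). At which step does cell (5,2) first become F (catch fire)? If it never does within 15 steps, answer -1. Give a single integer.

Step 1: cell (5,2)='T' (+3 fires, +1 burnt)
Step 2: cell (5,2)='T' (+5 fires, +3 burnt)
Step 3: cell (5,2)='T' (+4 fires, +5 burnt)
Step 4: cell (5,2)='F' (+6 fires, +4 burnt)
  -> target ignites at step 4
Step 5: cell (5,2)='.' (+4 fires, +6 burnt)
Step 6: cell (5,2)='.' (+2 fires, +4 burnt)
Step 7: cell (5,2)='.' (+0 fires, +2 burnt)
  fire out at step 7

4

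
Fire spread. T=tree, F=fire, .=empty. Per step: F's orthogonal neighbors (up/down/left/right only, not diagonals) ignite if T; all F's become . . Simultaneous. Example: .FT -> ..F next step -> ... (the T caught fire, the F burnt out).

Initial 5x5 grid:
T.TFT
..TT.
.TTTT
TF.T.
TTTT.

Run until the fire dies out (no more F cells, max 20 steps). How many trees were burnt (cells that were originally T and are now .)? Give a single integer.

Answer: 14

Derivation:
Step 1: +6 fires, +2 burnt (F count now 6)
Step 2: +5 fires, +6 burnt (F count now 5)
Step 3: +3 fires, +5 burnt (F count now 3)
Step 4: +0 fires, +3 burnt (F count now 0)
Fire out after step 4
Initially T: 15, now '.': 24
Total burnt (originally-T cells now '.'): 14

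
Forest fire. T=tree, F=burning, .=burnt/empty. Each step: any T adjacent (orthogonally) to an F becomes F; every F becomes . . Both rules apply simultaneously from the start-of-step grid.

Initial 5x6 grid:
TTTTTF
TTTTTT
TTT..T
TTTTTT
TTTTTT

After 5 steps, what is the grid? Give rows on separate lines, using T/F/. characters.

Step 1: 2 trees catch fire, 1 burn out
  TTTTF.
  TTTTTF
  TTT..T
  TTTTTT
  TTTTTT
Step 2: 3 trees catch fire, 2 burn out
  TTTF..
  TTTTF.
  TTT..F
  TTTTTT
  TTTTTT
Step 3: 3 trees catch fire, 3 burn out
  TTF...
  TTTF..
  TTT...
  TTTTTF
  TTTTTT
Step 4: 4 trees catch fire, 3 burn out
  TF....
  TTF...
  TTT...
  TTTTF.
  TTTTTF
Step 5: 5 trees catch fire, 4 burn out
  F.....
  TF....
  TTF...
  TTTF..
  TTTTF.

F.....
TF....
TTF...
TTTF..
TTTTF.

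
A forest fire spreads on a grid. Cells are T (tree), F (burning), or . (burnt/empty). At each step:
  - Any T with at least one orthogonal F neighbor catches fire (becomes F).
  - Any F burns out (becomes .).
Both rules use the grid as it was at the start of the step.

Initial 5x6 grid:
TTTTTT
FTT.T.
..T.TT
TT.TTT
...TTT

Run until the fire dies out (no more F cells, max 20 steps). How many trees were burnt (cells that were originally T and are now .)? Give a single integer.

Step 1: +2 fires, +1 burnt (F count now 2)
Step 2: +2 fires, +2 burnt (F count now 2)
Step 3: +2 fires, +2 burnt (F count now 2)
Step 4: +1 fires, +2 burnt (F count now 1)
Step 5: +1 fires, +1 burnt (F count now 1)
Step 6: +2 fires, +1 burnt (F count now 2)
Step 7: +1 fires, +2 burnt (F count now 1)
Step 8: +2 fires, +1 burnt (F count now 2)
Step 9: +3 fires, +2 burnt (F count now 3)
Step 10: +2 fires, +3 burnt (F count now 2)
Step 11: +0 fires, +2 burnt (F count now 0)
Fire out after step 11
Initially T: 20, now '.': 28
Total burnt (originally-T cells now '.'): 18

Answer: 18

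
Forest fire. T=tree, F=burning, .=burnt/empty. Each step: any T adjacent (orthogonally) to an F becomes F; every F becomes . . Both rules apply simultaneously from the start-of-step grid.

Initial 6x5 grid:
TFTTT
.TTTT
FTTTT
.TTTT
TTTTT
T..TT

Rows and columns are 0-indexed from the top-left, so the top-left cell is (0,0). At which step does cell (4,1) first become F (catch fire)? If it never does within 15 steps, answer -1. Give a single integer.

Step 1: cell (4,1)='T' (+4 fires, +2 burnt)
Step 2: cell (4,1)='T' (+4 fires, +4 burnt)
Step 3: cell (4,1)='F' (+5 fires, +4 burnt)
  -> target ignites at step 3
Step 4: cell (4,1)='.' (+5 fires, +5 burnt)
Step 5: cell (4,1)='.' (+3 fires, +5 burnt)
Step 6: cell (4,1)='.' (+2 fires, +3 burnt)
Step 7: cell (4,1)='.' (+1 fires, +2 burnt)
Step 8: cell (4,1)='.' (+0 fires, +1 burnt)
  fire out at step 8

3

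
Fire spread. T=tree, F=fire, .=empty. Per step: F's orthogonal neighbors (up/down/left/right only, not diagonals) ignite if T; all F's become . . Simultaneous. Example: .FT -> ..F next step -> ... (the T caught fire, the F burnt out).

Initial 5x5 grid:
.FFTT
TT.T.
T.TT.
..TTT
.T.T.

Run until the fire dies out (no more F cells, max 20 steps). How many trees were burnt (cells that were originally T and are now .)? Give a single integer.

Answer: 12

Derivation:
Step 1: +2 fires, +2 burnt (F count now 2)
Step 2: +3 fires, +2 burnt (F count now 3)
Step 3: +2 fires, +3 burnt (F count now 2)
Step 4: +2 fires, +2 burnt (F count now 2)
Step 5: +3 fires, +2 burnt (F count now 3)
Step 6: +0 fires, +3 burnt (F count now 0)
Fire out after step 6
Initially T: 13, now '.': 24
Total burnt (originally-T cells now '.'): 12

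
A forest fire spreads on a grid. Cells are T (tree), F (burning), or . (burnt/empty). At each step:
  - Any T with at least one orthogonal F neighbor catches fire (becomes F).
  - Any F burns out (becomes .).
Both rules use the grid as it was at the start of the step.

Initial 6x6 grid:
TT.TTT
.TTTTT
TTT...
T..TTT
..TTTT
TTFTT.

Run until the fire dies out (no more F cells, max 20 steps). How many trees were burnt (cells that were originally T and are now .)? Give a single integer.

Step 1: +3 fires, +1 burnt (F count now 3)
Step 2: +3 fires, +3 burnt (F count now 3)
Step 3: +2 fires, +3 burnt (F count now 2)
Step 4: +2 fires, +2 burnt (F count now 2)
Step 5: +1 fires, +2 burnt (F count now 1)
Step 6: +0 fires, +1 burnt (F count now 0)
Fire out after step 6
Initially T: 25, now '.': 22
Total burnt (originally-T cells now '.'): 11

Answer: 11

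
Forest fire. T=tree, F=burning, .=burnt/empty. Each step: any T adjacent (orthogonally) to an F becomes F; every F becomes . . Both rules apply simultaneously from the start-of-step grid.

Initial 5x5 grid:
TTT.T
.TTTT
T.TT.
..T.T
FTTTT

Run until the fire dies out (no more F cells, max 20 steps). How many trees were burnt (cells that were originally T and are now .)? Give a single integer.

Answer: 16

Derivation:
Step 1: +1 fires, +1 burnt (F count now 1)
Step 2: +1 fires, +1 burnt (F count now 1)
Step 3: +2 fires, +1 burnt (F count now 2)
Step 4: +2 fires, +2 burnt (F count now 2)
Step 5: +3 fires, +2 burnt (F count now 3)
Step 6: +3 fires, +3 burnt (F count now 3)
Step 7: +2 fires, +3 burnt (F count now 2)
Step 8: +2 fires, +2 burnt (F count now 2)
Step 9: +0 fires, +2 burnt (F count now 0)
Fire out after step 9
Initially T: 17, now '.': 24
Total burnt (originally-T cells now '.'): 16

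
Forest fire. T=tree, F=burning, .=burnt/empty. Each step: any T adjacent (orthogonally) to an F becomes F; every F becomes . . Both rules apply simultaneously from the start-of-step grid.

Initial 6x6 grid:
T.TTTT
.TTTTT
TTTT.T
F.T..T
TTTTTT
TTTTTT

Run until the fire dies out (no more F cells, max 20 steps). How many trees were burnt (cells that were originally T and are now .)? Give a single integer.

Step 1: +2 fires, +1 burnt (F count now 2)
Step 2: +3 fires, +2 burnt (F count now 3)
Step 3: +4 fires, +3 burnt (F count now 4)
Step 4: +5 fires, +4 burnt (F count now 5)
Step 5: +4 fires, +5 burnt (F count now 4)
Step 6: +4 fires, +4 burnt (F count now 4)
Step 7: +4 fires, +4 burnt (F count now 4)
Step 8: +2 fires, +4 burnt (F count now 2)
Step 9: +0 fires, +2 burnt (F count now 0)
Fire out after step 9
Initially T: 29, now '.': 35
Total burnt (originally-T cells now '.'): 28

Answer: 28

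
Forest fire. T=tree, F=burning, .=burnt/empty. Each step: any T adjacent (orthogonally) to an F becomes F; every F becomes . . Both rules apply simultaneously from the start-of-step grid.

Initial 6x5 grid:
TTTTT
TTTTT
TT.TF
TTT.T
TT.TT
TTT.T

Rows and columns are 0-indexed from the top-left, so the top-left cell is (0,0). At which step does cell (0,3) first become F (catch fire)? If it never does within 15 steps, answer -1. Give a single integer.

Step 1: cell (0,3)='T' (+3 fires, +1 burnt)
Step 2: cell (0,3)='T' (+3 fires, +3 burnt)
Step 3: cell (0,3)='F' (+4 fires, +3 burnt)
  -> target ignites at step 3
Step 4: cell (0,3)='.' (+2 fires, +4 burnt)
Step 5: cell (0,3)='.' (+3 fires, +2 burnt)
Step 6: cell (0,3)='.' (+3 fires, +3 burnt)
Step 7: cell (0,3)='.' (+3 fires, +3 burnt)
Step 8: cell (0,3)='.' (+2 fires, +3 burnt)
Step 9: cell (0,3)='.' (+2 fires, +2 burnt)
Step 10: cell (0,3)='.' (+0 fires, +2 burnt)
  fire out at step 10

3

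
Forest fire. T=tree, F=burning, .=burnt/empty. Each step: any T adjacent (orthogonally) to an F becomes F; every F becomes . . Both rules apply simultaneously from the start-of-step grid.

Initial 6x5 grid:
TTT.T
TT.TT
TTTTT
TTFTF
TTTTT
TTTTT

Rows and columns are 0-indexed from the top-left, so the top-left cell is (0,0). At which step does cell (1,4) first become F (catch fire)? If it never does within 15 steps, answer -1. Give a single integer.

Step 1: cell (1,4)='T' (+6 fires, +2 burnt)
Step 2: cell (1,4)='F' (+8 fires, +6 burnt)
  -> target ignites at step 2
Step 3: cell (1,4)='.' (+7 fires, +8 burnt)
Step 4: cell (1,4)='.' (+3 fires, +7 burnt)
Step 5: cell (1,4)='.' (+2 fires, +3 burnt)
Step 6: cell (1,4)='.' (+0 fires, +2 burnt)
  fire out at step 6

2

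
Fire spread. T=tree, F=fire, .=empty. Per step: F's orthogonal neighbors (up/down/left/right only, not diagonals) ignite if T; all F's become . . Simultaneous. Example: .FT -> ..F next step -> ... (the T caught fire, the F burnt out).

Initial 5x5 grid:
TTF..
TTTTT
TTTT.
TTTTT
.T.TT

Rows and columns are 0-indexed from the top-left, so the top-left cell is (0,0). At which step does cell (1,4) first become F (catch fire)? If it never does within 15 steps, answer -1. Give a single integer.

Step 1: cell (1,4)='T' (+2 fires, +1 burnt)
Step 2: cell (1,4)='T' (+4 fires, +2 burnt)
Step 3: cell (1,4)='F' (+5 fires, +4 burnt)
  -> target ignites at step 3
Step 4: cell (1,4)='.' (+3 fires, +5 burnt)
Step 5: cell (1,4)='.' (+4 fires, +3 burnt)
Step 6: cell (1,4)='.' (+1 fires, +4 burnt)
Step 7: cell (1,4)='.' (+0 fires, +1 burnt)
  fire out at step 7

3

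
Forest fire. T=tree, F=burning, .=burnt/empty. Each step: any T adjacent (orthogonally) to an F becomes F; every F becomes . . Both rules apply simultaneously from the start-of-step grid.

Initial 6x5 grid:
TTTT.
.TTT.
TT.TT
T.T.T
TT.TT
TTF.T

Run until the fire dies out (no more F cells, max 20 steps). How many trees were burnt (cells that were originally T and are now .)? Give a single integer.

Answer: 20

Derivation:
Step 1: +1 fires, +1 burnt (F count now 1)
Step 2: +2 fires, +1 burnt (F count now 2)
Step 3: +1 fires, +2 burnt (F count now 1)
Step 4: +1 fires, +1 burnt (F count now 1)
Step 5: +1 fires, +1 burnt (F count now 1)
Step 6: +1 fires, +1 burnt (F count now 1)
Step 7: +1 fires, +1 burnt (F count now 1)
Step 8: +2 fires, +1 burnt (F count now 2)
Step 9: +3 fires, +2 burnt (F count now 3)
Step 10: +2 fires, +3 burnt (F count now 2)
Step 11: +1 fires, +2 burnt (F count now 1)
Step 12: +1 fires, +1 burnt (F count now 1)
Step 13: +1 fires, +1 burnt (F count now 1)
Step 14: +2 fires, +1 burnt (F count now 2)
Step 15: +0 fires, +2 burnt (F count now 0)
Fire out after step 15
Initially T: 21, now '.': 29
Total burnt (originally-T cells now '.'): 20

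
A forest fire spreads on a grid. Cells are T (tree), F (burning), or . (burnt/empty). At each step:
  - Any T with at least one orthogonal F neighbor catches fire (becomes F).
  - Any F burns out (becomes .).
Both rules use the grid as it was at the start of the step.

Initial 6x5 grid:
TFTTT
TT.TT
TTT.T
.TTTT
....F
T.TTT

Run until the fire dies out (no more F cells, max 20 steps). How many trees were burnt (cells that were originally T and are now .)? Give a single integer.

Answer: 19

Derivation:
Step 1: +5 fires, +2 burnt (F count now 5)
Step 2: +6 fires, +5 burnt (F count now 6)
Step 3: +8 fires, +6 burnt (F count now 8)
Step 4: +0 fires, +8 burnt (F count now 0)
Fire out after step 4
Initially T: 20, now '.': 29
Total burnt (originally-T cells now '.'): 19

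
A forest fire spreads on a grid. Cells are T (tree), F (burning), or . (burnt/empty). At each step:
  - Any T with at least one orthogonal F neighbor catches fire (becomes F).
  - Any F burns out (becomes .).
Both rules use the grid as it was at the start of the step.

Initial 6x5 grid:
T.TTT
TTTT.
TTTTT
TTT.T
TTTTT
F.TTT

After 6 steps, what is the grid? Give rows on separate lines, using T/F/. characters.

Step 1: 1 trees catch fire, 1 burn out
  T.TTT
  TTTT.
  TTTTT
  TTT.T
  FTTTT
  ..TTT
Step 2: 2 trees catch fire, 1 burn out
  T.TTT
  TTTT.
  TTTTT
  FTT.T
  .FTTT
  ..TTT
Step 3: 3 trees catch fire, 2 burn out
  T.TTT
  TTTT.
  FTTTT
  .FT.T
  ..FTT
  ..TTT
Step 4: 5 trees catch fire, 3 burn out
  T.TTT
  FTTT.
  .FTTT
  ..F.T
  ...FT
  ..FTT
Step 5: 5 trees catch fire, 5 burn out
  F.TTT
  .FTT.
  ..FTT
  ....T
  ....F
  ...FT
Step 6: 4 trees catch fire, 5 burn out
  ..TTT
  ..FT.
  ...FT
  ....F
  .....
  ....F

..TTT
..FT.
...FT
....F
.....
....F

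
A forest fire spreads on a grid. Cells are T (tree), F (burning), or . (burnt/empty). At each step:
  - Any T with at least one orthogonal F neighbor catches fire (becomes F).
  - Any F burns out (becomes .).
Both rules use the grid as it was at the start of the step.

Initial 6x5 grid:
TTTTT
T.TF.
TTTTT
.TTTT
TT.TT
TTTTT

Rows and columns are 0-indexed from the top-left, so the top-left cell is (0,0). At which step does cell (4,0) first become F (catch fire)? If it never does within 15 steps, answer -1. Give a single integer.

Step 1: cell (4,0)='T' (+3 fires, +1 burnt)
Step 2: cell (4,0)='T' (+5 fires, +3 burnt)
Step 3: cell (4,0)='T' (+5 fires, +5 burnt)
Step 4: cell (4,0)='T' (+5 fires, +5 burnt)
Step 5: cell (4,0)='T' (+4 fires, +5 burnt)
Step 6: cell (4,0)='F' (+2 fires, +4 burnt)
  -> target ignites at step 6
Step 7: cell (4,0)='.' (+1 fires, +2 burnt)
Step 8: cell (4,0)='.' (+0 fires, +1 burnt)
  fire out at step 8

6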